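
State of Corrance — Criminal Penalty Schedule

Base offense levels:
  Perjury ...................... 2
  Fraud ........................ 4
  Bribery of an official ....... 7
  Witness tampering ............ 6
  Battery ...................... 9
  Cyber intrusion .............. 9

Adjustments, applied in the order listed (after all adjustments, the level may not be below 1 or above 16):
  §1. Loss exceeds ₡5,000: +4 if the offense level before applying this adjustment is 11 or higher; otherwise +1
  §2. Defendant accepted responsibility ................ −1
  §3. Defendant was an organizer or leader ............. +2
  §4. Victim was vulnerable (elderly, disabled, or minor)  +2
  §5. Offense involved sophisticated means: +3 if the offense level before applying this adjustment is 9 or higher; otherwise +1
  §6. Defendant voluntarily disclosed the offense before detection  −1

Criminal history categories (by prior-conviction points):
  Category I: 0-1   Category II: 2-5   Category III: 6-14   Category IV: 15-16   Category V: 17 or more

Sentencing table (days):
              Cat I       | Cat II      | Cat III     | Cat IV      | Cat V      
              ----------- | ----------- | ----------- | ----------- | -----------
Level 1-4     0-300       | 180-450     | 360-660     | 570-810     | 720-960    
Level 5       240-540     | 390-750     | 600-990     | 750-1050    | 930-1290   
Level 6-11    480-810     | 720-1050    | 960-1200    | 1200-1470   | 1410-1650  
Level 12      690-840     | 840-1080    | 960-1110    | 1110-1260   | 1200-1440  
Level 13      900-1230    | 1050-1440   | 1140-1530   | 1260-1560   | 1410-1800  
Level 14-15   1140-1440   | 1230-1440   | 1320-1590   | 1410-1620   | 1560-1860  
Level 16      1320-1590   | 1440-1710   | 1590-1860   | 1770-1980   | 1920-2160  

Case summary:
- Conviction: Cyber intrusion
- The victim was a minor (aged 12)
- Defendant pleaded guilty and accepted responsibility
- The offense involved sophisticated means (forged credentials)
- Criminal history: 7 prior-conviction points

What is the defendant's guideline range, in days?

1140-1530 days

Base offense level for cyber intrusion: 9.
§1 does not apply.
§2 applies: 9 − 1 = 8.
§3 does not apply.
§4 applies: 8 + 2 = 10.
§5 applies (level before this adjustment is 10 ≥ 9, so +3): 10 + 3 = 13.
Final offense level: 13.
Criminal history: 7 prior points → Category III (6-14).
Level 13 falls in the 13 band.
Grid: Level 13 × Category III = 1140-1530 days.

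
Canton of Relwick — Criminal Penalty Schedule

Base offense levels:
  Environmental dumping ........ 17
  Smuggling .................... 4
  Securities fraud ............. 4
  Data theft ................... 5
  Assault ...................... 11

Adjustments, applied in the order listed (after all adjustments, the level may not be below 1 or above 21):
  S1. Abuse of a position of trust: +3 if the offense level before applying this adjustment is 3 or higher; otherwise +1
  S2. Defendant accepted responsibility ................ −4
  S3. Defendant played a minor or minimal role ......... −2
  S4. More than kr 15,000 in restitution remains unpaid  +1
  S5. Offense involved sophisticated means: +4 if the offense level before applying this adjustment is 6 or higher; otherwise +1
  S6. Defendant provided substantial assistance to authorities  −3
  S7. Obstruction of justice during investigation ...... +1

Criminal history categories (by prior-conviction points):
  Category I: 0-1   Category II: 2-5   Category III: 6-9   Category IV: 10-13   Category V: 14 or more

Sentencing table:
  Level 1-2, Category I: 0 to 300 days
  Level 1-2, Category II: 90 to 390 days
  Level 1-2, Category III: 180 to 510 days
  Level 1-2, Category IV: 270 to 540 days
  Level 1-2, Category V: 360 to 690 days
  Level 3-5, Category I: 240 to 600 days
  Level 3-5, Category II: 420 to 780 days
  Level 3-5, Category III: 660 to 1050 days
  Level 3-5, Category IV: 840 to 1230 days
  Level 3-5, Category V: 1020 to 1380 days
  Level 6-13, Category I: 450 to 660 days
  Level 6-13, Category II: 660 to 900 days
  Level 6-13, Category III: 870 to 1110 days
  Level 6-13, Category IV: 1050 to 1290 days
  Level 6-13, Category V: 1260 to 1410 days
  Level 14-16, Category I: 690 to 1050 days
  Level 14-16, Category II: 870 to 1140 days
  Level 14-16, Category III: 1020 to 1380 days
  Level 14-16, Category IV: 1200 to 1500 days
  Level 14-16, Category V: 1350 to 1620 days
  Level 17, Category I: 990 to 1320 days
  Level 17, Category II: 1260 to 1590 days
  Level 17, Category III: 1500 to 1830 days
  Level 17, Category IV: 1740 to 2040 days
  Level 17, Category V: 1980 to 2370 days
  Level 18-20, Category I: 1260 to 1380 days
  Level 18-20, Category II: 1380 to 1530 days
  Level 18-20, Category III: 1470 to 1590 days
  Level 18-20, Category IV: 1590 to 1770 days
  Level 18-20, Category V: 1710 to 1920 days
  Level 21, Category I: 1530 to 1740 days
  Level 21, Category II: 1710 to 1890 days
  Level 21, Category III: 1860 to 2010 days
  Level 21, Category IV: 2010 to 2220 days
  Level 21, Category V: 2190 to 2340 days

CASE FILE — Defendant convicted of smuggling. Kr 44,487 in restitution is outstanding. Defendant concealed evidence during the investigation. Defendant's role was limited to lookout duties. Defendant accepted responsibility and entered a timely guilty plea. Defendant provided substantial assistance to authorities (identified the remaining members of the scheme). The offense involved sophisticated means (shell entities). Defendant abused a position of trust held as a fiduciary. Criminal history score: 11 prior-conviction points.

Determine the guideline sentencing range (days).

270-540 days

Base offense level for smuggling: 4.
S1 applies (level before this adjustment is 4 ≥ 3, so +3): 4 + 3 = 7.
S2 applies: 7 − 4 = 3.
S3 applies: 3 − 2 = 1.
S4 applies: 1 + 1 = 2.
S5 applies (level before this adjustment is 2 < 6, so +1): 2 + 1 = 3.
S6 applies: 3 − 3 = 0.
S7 applies: 0 + 1 = 1.
Final offense level: 1.
Criminal history: 11 prior points → Category IV (10-13).
Level 1 falls in the 1-2 band.
Grid: Level 1-2 × Category IV = 270-540 days.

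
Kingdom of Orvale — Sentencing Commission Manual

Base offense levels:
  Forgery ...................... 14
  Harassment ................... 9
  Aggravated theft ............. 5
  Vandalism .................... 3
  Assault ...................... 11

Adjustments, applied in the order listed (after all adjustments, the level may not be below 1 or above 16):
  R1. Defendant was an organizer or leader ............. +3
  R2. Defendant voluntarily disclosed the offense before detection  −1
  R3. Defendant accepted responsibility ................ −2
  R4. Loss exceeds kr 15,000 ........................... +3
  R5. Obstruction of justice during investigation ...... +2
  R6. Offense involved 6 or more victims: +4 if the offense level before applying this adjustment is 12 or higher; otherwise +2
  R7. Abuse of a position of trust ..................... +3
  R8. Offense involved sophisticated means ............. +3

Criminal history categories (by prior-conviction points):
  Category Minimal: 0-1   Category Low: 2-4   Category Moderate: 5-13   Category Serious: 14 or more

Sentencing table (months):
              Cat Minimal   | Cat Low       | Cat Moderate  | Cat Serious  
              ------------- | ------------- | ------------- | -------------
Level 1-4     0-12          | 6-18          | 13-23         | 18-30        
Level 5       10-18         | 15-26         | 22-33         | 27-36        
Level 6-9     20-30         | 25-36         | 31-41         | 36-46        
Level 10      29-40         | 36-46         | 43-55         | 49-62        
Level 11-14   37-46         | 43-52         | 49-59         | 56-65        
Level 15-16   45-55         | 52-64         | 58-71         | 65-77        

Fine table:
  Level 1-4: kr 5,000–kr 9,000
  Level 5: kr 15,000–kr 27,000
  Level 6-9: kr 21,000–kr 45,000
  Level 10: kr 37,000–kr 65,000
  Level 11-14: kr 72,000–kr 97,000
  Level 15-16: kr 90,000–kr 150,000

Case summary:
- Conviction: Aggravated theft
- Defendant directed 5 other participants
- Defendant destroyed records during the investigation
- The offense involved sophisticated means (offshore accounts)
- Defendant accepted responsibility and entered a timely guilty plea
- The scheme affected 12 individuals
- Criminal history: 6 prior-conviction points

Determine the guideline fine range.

Base offense level for aggravated theft: 5.
R1 applies: 5 + 3 = 8.
R2 does not apply.
R3 applies: 8 − 2 = 6.
R4 does not apply.
R5 applies: 6 + 2 = 8.
R6 applies (level before this adjustment is 8 < 12, so +2): 8 + 2 = 10.
R7 does not apply.
R8 applies: 10 + 3 = 13.
Final offense level: 13.
Level 13 falls in the 11-14 band.
Fine table: Level 11-14 → kr 72,000–kr 97,000.

kr 72,000–kr 97,000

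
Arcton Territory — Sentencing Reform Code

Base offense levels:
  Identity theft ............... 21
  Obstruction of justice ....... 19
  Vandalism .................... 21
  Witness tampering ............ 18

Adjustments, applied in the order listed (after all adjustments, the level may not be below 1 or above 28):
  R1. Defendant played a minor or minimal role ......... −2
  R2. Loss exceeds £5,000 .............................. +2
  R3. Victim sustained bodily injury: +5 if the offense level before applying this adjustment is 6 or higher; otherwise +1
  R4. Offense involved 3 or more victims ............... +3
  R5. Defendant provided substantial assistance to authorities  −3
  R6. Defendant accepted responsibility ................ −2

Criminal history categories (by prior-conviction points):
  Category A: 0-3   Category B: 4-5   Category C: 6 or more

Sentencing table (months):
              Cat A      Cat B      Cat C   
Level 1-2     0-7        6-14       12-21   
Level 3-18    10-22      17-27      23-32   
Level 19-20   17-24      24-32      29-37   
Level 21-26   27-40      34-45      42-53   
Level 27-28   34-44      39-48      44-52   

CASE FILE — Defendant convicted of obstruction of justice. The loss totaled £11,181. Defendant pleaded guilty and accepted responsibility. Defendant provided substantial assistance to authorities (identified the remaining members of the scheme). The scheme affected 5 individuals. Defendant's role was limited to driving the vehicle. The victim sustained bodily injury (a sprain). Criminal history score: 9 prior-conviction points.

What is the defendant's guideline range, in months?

42-53 months

Base offense level for obstruction of justice: 19.
R1 applies: 19 − 2 = 17.
R2 applies: 17 + 2 = 19.
R3 applies (level before this adjustment is 19 ≥ 6, so +5): 19 + 5 = 24.
R4 applies: 24 + 3 = 27.
R5 applies: 27 − 3 = 24.
R6 applies: 24 − 2 = 22.
Final offense level: 22.
Criminal history: 9 prior points → Category C (6+).
Level 22 falls in the 21-26 band.
Grid: Level 21-26 × Category C = 42-53 months.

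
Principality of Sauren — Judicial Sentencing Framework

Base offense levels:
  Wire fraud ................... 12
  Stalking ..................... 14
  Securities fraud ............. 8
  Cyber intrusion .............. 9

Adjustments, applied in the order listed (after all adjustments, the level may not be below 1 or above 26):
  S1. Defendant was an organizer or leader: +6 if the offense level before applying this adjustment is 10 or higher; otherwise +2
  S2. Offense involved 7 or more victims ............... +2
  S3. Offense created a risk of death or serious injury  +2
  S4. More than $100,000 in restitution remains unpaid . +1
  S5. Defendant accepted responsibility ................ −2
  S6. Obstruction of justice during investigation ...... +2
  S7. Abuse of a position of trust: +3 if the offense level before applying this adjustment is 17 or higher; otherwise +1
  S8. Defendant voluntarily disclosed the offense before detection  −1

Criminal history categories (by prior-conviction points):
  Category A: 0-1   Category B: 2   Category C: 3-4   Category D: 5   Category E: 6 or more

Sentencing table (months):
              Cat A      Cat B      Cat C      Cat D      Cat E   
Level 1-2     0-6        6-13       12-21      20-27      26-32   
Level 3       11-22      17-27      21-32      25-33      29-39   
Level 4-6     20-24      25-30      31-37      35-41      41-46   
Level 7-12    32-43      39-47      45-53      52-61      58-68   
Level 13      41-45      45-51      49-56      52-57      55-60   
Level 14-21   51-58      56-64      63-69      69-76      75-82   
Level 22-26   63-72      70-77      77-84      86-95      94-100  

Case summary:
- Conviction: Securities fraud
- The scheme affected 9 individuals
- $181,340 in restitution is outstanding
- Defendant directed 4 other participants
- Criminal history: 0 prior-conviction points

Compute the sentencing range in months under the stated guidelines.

Base offense level for securities fraud: 8.
S1 applies (level before this adjustment is 8 < 10, so +2): 8 + 2 = 10.
S2 applies: 10 + 2 = 12.
S4 applies: 12 + 1 = 13.
S6 does not apply.
S7 does not apply.
Final offense level: 13.
Criminal history: 0 prior points → Category A (0-1).
Level 13 falls in the 13 band.
Grid: Level 13 × Category A = 41-45 months.

41-45 months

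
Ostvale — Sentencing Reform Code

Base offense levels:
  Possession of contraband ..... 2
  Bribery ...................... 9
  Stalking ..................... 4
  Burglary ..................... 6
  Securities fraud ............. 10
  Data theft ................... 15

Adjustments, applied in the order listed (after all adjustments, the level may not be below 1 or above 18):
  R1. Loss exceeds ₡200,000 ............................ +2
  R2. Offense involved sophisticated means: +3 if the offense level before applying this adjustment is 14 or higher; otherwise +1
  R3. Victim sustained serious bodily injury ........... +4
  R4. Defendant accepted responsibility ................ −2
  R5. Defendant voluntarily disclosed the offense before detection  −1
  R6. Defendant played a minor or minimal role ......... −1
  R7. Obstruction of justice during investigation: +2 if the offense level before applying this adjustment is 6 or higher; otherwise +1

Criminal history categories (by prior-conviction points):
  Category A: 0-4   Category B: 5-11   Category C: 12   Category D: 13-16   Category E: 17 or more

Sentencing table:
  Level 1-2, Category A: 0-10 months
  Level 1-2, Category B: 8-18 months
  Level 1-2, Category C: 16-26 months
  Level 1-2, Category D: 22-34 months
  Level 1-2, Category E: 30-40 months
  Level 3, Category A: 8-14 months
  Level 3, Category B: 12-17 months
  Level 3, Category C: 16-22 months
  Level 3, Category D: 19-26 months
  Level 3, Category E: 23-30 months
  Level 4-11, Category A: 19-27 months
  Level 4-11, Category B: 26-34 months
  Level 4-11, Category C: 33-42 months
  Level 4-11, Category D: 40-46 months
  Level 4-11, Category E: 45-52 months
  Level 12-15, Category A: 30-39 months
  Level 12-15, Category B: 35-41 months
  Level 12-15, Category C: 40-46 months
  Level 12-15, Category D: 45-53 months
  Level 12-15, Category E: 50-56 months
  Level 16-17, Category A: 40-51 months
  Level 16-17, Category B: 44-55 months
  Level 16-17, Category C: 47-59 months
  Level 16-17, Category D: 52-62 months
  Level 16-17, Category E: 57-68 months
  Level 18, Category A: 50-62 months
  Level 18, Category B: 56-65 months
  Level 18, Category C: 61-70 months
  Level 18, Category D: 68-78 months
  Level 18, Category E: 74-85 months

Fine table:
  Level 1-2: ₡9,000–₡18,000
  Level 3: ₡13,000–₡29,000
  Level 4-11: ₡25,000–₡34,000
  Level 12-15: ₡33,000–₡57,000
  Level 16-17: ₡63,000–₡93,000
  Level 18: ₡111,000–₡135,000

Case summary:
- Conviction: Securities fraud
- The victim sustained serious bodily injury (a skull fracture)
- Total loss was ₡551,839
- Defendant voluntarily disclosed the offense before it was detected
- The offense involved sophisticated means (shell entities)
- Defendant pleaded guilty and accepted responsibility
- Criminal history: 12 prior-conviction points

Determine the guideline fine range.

₡33,000–₡57,000

Base offense level for securities fraud: 10.
R1 applies: 10 + 2 = 12.
R2 applies (level before this adjustment is 12 < 14, so +1): 12 + 1 = 13.
R3 applies: 13 + 4 = 17.
R4 applies: 17 − 2 = 15.
R5 applies: 15 − 1 = 14.
Final offense level: 14.
Level 14 falls in the 12-15 band.
Fine table: Level 12-15 → ₡33,000–₡57,000.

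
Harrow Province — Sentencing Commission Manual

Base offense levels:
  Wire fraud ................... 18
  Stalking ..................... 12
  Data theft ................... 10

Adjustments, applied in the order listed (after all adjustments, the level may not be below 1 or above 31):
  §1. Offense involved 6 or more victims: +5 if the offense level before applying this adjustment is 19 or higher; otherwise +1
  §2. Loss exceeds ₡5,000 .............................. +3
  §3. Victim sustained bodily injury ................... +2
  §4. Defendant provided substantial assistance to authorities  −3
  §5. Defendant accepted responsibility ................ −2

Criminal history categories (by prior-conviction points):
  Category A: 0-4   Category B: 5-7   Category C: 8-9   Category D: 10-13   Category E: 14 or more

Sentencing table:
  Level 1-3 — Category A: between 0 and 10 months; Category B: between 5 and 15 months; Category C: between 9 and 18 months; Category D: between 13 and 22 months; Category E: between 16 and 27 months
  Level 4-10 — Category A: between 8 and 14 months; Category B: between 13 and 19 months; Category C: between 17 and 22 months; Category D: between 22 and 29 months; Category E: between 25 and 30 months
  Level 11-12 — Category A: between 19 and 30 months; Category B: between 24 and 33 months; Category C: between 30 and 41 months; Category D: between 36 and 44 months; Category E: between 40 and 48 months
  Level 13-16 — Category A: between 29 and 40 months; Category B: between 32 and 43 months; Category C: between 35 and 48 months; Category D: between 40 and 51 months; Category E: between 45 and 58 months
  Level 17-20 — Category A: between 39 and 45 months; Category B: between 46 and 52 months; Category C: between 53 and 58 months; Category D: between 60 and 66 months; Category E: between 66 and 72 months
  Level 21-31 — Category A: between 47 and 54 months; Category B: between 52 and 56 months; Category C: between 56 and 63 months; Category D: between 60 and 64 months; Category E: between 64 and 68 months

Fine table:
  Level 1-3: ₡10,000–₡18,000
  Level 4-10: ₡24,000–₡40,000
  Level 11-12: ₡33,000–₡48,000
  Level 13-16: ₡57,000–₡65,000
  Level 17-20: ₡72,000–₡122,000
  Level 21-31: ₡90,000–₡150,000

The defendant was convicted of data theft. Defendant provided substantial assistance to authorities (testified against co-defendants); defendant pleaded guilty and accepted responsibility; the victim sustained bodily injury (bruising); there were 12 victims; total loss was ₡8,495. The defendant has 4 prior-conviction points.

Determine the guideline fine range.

Base offense level for data theft: 10.
§1 applies (level before this adjustment is 10 < 19, so +1): 10 + 1 = 11.
§2 applies: 11 + 3 = 14.
§3 applies: 14 + 2 = 16.
§4 applies: 16 − 3 = 13.
§5 applies: 13 − 2 = 11.
Final offense level: 11.
Level 11 falls in the 11-12 band.
Fine table: Level 11-12 → ₡33,000–₡48,000.

₡33,000–₡48,000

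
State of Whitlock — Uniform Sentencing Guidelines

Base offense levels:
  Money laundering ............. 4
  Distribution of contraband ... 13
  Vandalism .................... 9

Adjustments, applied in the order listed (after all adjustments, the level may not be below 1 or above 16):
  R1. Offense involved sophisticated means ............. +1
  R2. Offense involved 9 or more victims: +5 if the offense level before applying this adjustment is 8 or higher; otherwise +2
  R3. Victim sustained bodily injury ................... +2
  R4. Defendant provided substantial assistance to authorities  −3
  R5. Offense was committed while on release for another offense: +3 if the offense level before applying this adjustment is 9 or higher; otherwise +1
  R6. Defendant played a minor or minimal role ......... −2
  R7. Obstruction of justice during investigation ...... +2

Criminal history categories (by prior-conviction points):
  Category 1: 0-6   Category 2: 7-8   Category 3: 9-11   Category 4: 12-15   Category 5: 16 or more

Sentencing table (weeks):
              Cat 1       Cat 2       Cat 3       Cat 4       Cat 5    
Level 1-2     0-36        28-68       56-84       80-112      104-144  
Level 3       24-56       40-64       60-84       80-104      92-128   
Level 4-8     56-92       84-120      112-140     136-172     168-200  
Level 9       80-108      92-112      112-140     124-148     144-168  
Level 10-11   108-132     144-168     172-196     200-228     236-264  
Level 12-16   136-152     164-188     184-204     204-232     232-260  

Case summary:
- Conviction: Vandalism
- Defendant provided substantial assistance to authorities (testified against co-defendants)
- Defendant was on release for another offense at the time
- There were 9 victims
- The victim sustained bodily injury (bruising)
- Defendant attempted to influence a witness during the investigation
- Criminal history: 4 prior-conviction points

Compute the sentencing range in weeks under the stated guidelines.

Base offense level for vandalism: 9.
R2 applies (level before this adjustment is 9 ≥ 8, so +5): 9 + 5 = 14.
R3 applies: 14 + 2 = 16.
R4 applies: 16 − 3 = 13.
R5 applies (level before this adjustment is 13 ≥ 9, so +3): 13 + 3 = 16.
R7 applies: 16 + 2 = 18.
Level 18 exceeds the maximum of 16; capped at 16.
Final offense level: 16.
Criminal history: 4 prior points → Category 1 (0-6).
Level 16 falls in the 12-16 band.
Grid: Level 12-16 × Category 1 = 136-152 weeks.

136-152 weeks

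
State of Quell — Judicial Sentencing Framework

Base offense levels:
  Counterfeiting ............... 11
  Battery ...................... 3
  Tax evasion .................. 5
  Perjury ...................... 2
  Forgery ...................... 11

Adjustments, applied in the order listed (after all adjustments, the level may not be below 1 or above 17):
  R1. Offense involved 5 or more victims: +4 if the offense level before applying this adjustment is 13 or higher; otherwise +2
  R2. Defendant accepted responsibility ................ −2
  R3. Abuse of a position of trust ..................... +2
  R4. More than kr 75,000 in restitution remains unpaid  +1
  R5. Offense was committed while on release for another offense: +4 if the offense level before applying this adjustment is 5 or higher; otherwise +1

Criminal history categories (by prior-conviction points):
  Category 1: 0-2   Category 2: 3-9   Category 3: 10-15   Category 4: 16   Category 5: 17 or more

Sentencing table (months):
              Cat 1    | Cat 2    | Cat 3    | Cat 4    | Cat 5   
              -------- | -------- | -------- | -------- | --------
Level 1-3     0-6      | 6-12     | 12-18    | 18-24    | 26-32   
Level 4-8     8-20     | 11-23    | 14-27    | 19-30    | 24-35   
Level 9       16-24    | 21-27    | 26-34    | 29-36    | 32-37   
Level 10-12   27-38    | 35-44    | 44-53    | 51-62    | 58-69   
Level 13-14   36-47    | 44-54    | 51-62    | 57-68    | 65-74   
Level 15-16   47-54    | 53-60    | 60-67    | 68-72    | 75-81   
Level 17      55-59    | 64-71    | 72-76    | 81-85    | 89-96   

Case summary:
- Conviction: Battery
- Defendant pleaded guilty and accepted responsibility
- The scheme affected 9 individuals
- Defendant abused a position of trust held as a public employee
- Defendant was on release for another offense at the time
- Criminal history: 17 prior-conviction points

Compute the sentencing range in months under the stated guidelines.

Base offense level for battery: 3.
R1 applies (level before this adjustment is 3 < 13, so +2): 3 + 2 = 5.
R2 applies: 5 − 2 = 3.
R3 applies: 3 + 2 = 5.
R4 does not apply.
R5 applies (level before this adjustment is 5 ≥ 5, so +4): 5 + 4 = 9.
Final offense level: 9.
Criminal history: 17 prior points → Category 5 (17+).
Level 9 falls in the 9 band.
Grid: Level 9 × Category 5 = 32-37 months.

32-37 months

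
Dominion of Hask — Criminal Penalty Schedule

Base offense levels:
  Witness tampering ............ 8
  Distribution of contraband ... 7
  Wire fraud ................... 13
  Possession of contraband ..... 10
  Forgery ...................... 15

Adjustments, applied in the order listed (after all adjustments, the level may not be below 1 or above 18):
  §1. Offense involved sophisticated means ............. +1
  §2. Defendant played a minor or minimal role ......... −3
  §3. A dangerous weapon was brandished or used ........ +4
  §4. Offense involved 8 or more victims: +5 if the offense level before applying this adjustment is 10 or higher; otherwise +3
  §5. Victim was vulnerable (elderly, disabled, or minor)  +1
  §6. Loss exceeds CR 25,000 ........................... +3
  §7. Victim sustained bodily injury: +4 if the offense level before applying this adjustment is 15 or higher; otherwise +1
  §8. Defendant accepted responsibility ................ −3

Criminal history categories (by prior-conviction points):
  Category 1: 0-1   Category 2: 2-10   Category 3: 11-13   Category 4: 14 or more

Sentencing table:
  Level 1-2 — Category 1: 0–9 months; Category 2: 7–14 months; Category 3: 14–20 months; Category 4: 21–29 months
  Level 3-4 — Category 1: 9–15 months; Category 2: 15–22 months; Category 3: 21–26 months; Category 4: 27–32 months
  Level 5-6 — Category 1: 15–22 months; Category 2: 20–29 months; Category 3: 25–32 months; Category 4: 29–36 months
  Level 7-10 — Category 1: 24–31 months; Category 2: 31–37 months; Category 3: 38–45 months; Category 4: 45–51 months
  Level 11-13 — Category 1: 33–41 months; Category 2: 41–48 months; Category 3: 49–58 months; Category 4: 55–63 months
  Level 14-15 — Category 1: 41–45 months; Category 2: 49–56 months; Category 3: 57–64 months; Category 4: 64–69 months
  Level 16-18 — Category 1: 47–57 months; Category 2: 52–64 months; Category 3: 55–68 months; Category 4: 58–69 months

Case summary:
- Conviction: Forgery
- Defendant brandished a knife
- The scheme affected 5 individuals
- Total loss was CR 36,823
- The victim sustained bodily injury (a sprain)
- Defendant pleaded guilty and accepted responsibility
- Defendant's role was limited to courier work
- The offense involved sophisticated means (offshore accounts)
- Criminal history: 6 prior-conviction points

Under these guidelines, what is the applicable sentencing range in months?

52-64 months

Base offense level for forgery: 15.
§1 applies: 15 + 1 = 16.
§2 applies: 16 − 3 = 13.
§3 applies: 13 + 4 = 17.
§5 does not apply.
§6 applies: 17 + 3 = 20.
§7 applies (level before this adjustment is 20 ≥ 15, so +4): 20 + 4 = 24.
§8 applies: 24 − 3 = 21.
Level 21 exceeds the maximum of 18; capped at 18.
Final offense level: 18.
Criminal history: 6 prior points → Category 2 (2-10).
Level 18 falls in the 16-18 band.
Grid: Level 16-18 × Category 2 = 52-64 months.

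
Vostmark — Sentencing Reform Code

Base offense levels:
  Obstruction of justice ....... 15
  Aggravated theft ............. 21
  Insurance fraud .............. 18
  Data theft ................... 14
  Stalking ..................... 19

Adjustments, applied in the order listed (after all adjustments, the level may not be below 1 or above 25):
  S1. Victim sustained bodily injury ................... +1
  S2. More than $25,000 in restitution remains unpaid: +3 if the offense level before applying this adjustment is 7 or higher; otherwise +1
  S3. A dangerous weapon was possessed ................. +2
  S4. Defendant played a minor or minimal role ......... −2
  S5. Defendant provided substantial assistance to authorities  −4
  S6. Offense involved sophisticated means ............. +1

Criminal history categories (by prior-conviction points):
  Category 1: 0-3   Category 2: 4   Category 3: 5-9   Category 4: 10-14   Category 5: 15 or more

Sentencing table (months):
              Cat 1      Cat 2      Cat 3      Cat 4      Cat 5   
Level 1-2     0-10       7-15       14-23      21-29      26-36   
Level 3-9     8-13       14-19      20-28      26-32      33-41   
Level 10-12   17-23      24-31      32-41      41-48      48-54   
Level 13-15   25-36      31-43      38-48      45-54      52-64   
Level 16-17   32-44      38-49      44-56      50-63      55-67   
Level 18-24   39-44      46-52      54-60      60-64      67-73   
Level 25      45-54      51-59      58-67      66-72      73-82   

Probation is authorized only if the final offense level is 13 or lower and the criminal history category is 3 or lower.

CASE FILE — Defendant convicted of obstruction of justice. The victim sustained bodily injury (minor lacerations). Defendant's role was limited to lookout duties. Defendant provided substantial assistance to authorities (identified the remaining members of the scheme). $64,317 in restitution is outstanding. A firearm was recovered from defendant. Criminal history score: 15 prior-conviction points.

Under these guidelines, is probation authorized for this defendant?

Base offense level for obstruction of justice: 15.
S1 applies: 15 + 1 = 16.
S2 applies (level before this adjustment is 16 ≥ 7, so +3): 16 + 3 = 19.
S3 applies: 19 + 2 = 21.
S4 applies: 21 − 2 = 19.
S5 applies: 19 − 4 = 15.
Final offense level: 15.
Criminal history: 15 prior points → Category 5 (15+).
Level 15 falls in the 13-15 band.
Grid: Level 13-15 × Category 5 = 52-64 months.
Probation check: level 15 > 13 and category 5 > 3 → not eligible.

No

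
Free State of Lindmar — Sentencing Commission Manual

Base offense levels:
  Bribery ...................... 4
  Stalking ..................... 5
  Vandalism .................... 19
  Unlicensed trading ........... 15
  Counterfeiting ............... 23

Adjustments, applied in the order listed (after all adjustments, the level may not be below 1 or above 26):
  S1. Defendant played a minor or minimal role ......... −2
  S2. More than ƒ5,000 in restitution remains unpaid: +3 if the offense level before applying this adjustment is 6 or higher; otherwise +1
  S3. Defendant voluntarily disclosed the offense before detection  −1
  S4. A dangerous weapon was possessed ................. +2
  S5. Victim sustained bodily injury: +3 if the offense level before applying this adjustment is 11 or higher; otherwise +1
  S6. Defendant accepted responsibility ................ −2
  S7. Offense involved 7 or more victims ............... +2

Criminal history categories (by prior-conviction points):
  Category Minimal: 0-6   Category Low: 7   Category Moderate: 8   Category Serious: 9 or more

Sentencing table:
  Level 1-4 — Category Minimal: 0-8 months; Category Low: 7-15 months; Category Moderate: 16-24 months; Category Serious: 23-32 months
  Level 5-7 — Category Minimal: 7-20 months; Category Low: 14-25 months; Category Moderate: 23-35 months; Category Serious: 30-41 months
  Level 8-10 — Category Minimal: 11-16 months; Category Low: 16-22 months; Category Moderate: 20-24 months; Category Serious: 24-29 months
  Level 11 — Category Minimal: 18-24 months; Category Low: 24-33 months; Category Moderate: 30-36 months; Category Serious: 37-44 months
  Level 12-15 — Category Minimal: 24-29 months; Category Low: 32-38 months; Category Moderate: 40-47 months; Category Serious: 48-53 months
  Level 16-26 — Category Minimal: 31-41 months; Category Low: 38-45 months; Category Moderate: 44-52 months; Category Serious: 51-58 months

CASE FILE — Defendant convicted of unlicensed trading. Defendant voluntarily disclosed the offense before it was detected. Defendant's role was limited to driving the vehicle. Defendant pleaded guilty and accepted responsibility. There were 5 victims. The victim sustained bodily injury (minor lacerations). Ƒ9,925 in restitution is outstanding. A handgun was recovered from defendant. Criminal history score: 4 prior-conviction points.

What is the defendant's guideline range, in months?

Base offense level for unlicensed trading: 15.
S1 applies: 15 − 2 = 13.
S2 applies (level before this adjustment is 13 ≥ 6, so +3): 13 + 3 = 16.
S3 applies: 16 − 1 = 15.
S4 applies: 15 + 2 = 17.
S5 applies (level before this adjustment is 17 ≥ 11, so +3): 17 + 3 = 20.
S6 applies: 20 − 2 = 18.
Final offense level: 18.
Criminal history: 4 prior points → Category Minimal (0-6).
Level 18 falls in the 16-26 band.
Grid: Level 16-26 × Category Minimal = 31-41 months.

31-41 months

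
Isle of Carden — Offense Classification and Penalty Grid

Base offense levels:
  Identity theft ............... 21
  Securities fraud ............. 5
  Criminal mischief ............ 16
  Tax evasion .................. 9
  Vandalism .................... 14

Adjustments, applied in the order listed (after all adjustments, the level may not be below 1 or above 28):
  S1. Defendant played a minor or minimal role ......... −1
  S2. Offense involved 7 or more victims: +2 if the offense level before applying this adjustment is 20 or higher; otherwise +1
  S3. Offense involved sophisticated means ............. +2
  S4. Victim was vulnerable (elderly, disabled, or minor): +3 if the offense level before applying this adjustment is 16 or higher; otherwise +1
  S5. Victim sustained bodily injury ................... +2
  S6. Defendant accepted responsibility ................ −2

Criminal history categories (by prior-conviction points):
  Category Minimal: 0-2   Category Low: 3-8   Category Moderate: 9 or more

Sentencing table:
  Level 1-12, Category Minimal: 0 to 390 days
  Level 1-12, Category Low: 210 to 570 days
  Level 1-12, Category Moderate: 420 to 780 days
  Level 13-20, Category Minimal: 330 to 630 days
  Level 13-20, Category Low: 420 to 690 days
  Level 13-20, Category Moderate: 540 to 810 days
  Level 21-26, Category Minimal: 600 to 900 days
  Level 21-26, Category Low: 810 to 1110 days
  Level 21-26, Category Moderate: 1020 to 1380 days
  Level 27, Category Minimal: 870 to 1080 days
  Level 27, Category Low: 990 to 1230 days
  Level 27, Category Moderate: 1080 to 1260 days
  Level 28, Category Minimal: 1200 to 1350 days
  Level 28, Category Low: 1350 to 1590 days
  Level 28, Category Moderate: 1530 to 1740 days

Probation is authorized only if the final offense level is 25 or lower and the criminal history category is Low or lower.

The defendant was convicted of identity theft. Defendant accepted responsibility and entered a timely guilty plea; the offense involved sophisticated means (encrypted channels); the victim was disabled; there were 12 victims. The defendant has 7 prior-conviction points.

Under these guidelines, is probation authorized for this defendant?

No

Base offense level for identity theft: 21.
S2 applies (level before this adjustment is 21 ≥ 20, so +2): 21 + 2 = 23.
S3 applies: 23 + 2 = 25.
S4 applies (level before this adjustment is 25 ≥ 16, so +3): 25 + 3 = 28.
S5 does not apply.
S6 applies: 28 − 2 = 26.
Final offense level: 26.
Criminal history: 7 prior points → Category Low (3-8).
Level 26 falls in the 21-26 band.
Grid: Level 21-26 × Category Low = 810-1110 days.
Probation check: level 26 > 25 and category Low ≤ Low → not eligible.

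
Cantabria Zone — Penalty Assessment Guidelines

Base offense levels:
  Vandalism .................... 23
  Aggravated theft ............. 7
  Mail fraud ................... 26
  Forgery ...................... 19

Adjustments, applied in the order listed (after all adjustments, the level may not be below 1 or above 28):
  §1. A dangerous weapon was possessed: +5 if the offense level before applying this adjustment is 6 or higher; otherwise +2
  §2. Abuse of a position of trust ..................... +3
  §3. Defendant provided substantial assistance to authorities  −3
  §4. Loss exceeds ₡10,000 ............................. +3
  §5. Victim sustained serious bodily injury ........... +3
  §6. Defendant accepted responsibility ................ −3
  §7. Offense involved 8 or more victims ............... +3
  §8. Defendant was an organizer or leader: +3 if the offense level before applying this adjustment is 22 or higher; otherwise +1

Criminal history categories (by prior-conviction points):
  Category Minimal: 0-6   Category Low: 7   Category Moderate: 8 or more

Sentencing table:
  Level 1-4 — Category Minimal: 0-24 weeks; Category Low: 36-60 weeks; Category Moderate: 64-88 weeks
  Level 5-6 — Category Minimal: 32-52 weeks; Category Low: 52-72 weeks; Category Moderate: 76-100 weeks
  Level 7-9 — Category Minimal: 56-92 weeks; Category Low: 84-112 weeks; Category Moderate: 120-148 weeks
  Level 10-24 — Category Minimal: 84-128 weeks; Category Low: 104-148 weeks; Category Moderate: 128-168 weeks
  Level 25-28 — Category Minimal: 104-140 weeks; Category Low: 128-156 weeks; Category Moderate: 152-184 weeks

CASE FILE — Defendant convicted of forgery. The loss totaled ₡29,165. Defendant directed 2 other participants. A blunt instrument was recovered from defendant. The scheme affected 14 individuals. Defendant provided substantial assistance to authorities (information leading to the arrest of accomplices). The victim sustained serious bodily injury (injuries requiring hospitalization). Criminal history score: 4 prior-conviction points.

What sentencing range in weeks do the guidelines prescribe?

Base offense level for forgery: 19.
§1 applies (level before this adjustment is 19 ≥ 6, so +5): 19 + 5 = 24.
§3 applies: 24 − 3 = 21.
§4 applies: 21 + 3 = 24.
§5 applies: 24 + 3 = 27.
§6 does not apply.
§7 applies: 27 + 3 = 30.
§8 applies (level before this adjustment is 30 ≥ 22, so +3): 30 + 3 = 33.
Level 33 exceeds the maximum of 28; capped at 28.
Final offense level: 28.
Criminal history: 4 prior points → Category Minimal (0-6).
Level 28 falls in the 25-28 band.
Grid: Level 25-28 × Category Minimal = 104-140 weeks.

104-140 weeks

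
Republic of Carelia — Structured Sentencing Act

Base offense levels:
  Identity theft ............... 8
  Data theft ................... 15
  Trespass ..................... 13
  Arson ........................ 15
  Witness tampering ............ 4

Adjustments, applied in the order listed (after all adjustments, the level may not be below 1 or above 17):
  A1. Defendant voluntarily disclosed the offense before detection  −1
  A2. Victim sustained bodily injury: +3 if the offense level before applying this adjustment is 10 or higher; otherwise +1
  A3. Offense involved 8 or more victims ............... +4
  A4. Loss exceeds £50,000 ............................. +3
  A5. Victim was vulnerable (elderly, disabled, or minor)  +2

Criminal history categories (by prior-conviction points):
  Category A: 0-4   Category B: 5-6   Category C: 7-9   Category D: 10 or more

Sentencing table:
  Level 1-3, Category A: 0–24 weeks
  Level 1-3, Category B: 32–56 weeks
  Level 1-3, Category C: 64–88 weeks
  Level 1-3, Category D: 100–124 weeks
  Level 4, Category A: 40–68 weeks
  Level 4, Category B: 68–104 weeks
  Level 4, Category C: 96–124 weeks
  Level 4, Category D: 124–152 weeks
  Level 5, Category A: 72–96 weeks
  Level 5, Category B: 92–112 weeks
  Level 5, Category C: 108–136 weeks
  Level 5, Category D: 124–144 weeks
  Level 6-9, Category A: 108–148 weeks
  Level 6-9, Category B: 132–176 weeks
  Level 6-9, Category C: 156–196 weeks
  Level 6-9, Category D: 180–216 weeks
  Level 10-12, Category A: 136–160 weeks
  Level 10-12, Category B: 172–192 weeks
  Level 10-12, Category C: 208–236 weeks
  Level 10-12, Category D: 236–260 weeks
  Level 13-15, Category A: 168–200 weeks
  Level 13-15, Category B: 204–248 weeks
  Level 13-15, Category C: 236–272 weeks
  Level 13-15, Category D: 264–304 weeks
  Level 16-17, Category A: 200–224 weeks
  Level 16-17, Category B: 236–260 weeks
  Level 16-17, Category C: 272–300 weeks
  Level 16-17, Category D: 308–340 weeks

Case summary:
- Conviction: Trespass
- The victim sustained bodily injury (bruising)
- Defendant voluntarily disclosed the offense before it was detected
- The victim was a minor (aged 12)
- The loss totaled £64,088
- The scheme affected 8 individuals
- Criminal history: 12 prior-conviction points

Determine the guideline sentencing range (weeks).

Base offense level for trespass: 13.
A1 applies: 13 − 1 = 12.
A2 applies (level before this adjustment is 12 ≥ 10, so +3): 12 + 3 = 15.
A3 applies: 15 + 4 = 19.
A4 applies: 19 + 3 = 22.
A5 applies: 22 + 2 = 24.
Level 24 exceeds the maximum of 17; capped at 17.
Final offense level: 17.
Criminal history: 12 prior points → Category D (10+).
Level 17 falls in the 16-17 band.
Grid: Level 16-17 × Category D = 308-340 weeks.

308-340 weeks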